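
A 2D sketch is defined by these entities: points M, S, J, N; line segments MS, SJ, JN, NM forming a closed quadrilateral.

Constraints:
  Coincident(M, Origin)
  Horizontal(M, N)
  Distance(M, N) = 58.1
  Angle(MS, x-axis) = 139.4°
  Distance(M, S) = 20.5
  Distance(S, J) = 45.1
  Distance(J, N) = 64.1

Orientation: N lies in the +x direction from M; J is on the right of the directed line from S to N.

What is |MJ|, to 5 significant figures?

28.703

M is at the origin; M and N share the same y with |MN| = 58.1 and N in +x, so N = (58.1, 0). MS runs at 139.4° with |MS| = 20.5, so S = (-15.565, 13.341). J is determined by |SJ| = 45.1 and |JN| = 64.1 together: it lies at the intersection of circle(S, 45.1) and circle(N, 64.1). With |SN| = 74.863, the foot of the radical line on SN is 23.574 from S and the perpendicular offset is √(45.1² − 23.574²) = 38.448. Taking the right-of-SN solution: J = (0.78046, -28.693).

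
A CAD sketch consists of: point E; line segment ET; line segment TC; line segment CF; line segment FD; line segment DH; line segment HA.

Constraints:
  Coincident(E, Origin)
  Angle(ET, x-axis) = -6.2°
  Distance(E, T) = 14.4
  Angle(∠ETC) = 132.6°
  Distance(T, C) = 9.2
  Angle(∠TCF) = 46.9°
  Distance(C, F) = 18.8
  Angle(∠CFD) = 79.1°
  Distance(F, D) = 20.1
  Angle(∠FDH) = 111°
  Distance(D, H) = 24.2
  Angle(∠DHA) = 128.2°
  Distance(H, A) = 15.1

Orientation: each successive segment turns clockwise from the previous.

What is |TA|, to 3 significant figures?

27.4

∠FDH = 111.0° gives DH at 3.40° from the x-axis; with |DH| = 24.2, H = (31.3, 13.8). ∠DHA = 128.2° gives HA at -48.4° from the x-axis; with |HA| = 15.1, A = (41.4, 2.54). Then |TA| = |A − T| = 27.4.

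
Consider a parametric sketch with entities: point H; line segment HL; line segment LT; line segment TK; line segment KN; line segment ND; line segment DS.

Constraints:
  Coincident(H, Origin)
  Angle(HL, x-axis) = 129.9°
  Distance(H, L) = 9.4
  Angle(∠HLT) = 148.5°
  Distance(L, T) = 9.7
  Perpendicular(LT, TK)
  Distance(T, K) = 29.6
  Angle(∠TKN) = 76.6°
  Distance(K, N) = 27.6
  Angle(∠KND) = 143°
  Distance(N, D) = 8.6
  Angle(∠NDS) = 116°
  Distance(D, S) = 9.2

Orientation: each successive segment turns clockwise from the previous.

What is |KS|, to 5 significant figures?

35.664

H is at the origin; HL runs at 129.9° with length 9.4, so L = (-6.0296, 7.2114). ∠HLT = 148.5° gives LT at 98.400° from the x-axis; with |LT| = 9.7, T = (-7.4466, 16.807). The perpendicularity gives TK at right angles to LT, so TK runs at 8.4000°; with |TK| = 29.6, K = (21.836, 21.131). ∠TKN = 76.6° gives KN at -95.000° from the x-axis; with |KN| = 27.6, N = (19.430, -6.3636). ∠KND = 143.0° gives ND at -132.00° from the x-axis; with |ND| = 8.6, D = (13.676, -12.755). ∠NDS = 116.0° gives DS at 164.00° from the x-axis; with |DS| = 9.2, S = (4.8322, -10.219). Then |KS| = |S − K| = 35.664.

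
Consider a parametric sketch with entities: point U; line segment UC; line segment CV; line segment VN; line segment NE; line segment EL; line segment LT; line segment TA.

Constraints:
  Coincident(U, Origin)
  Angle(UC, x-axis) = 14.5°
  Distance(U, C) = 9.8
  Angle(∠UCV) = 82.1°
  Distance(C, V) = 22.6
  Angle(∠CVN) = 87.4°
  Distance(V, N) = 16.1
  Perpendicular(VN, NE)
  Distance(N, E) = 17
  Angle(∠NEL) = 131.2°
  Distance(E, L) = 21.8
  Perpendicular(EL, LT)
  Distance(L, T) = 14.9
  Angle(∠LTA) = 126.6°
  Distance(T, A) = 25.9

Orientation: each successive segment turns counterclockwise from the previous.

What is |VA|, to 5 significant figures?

6.9469

The perpendicularity gives LT at right angles to EL, so LT runs at 73.800°; with |LT| = 14.9, T = (18.560, 9.3634). ∠LTA = 126.6° gives TA at 127.20° from the x-axis; with |TA| = 25.9, A = (2.9009, 29.994). Then |VA| = |A − V| = 6.9469.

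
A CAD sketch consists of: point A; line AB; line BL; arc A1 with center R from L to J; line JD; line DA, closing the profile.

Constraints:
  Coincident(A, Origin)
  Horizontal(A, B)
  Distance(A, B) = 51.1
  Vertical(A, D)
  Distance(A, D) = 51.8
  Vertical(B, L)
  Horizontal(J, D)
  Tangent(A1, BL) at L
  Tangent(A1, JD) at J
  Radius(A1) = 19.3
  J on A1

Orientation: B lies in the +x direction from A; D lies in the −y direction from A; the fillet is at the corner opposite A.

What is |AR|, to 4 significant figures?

45.47

A is at the origin; A and B share the same y with |AB| = 51.1 and B on the +x side, so B = (51.10, 0.000). AD is vertical with |AD| = 51.8 and D on the −y side, so D = (0.000, -51.80). The virtual corner opposite A is at (51.10, -51.80). The tangent condition forces RL to be normal to BL and since A1 is tangent to JD there, RJ ⟂ JD, with radius 19.3, so the center R sits 19.3 in from both sides at R = (31.80, -32.50). Then |AR| = |R − A| = 45.47.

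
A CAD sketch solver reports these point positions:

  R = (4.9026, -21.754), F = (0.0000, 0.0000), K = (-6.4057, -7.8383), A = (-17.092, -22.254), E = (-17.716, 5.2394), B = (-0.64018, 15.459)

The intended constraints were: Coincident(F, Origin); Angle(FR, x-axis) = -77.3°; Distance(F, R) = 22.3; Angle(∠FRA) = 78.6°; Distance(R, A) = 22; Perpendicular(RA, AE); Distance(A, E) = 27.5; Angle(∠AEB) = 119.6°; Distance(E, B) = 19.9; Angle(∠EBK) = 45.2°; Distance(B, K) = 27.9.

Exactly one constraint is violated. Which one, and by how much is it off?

Distance(B, K) = 27.9 — off by 3.90.

F = (0.00, 0.00) ✓; FR at -77.30° ✓; |FR| = 22.30 ✓; ∠FRA = 78.60° ✓; |RA| = 22.00 ✓; ∠(RA, AE) = 90.00° ✓; |AE| = 27.50 ✓; ∠AEB = 119.6° ✓; |EB| = 19.90 ✓; ∠EBK = 45.20° ✓; |BK| = 24.00 ✗.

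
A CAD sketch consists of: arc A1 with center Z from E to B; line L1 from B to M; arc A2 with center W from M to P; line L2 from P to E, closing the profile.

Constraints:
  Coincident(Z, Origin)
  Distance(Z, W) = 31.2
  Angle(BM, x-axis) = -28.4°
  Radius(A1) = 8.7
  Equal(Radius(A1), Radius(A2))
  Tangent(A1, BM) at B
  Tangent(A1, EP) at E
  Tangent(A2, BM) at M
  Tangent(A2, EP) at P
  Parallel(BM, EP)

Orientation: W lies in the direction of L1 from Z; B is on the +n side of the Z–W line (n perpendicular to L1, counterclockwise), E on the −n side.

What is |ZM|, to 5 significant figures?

32.390

The slot axis is L1's direction at -28.4°, so u = (cos -28.4°, sin -28.4°) = (0.87965, -0.47562) and n = (−sin -28.4°, cos -28.4°) = (0.47562, 0.87965). Z is at the origin and W lies 31.2 along u from Z, so W = 31.2·u = (27.445, -14.839). Tangency of A1 to both parallel lines with radius 8.7 puts B and E at Z ± 8.7·n: B = (4.1379, 7.6529), E = (-4.1379, -7.6529). Equal radii place M and P the same way about W: M = W + 8.7·n = (31.583, -7.1865), P = W − 8.7·n = (23.307, -22.492). Then |ZM| = |M − Z| = 32.390.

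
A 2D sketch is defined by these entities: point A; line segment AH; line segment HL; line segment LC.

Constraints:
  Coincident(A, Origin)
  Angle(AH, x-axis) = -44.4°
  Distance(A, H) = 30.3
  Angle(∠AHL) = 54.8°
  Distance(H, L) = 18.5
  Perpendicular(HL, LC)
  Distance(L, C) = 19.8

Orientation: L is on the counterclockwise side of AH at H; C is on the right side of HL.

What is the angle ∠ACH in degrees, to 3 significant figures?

41.7°

∠AHL = 54.8°, so HL runs at -44.4° + (180° − 54.8°) = 80.8° from the x-axis; with |HL| = 18.5, L = H + 18.5·(cos 80.8°, sin 80.8°) = (24.6, -2.94). The perpendicularity gives LC at right angles to HL; with |LC| = 19.8 on the right of HL, C = L + 19.8·(0.987, -0.160) = (44.2, -6.10). Then cos ∠ACH = CA·CH / (|CA||CH|), giving 41.7°.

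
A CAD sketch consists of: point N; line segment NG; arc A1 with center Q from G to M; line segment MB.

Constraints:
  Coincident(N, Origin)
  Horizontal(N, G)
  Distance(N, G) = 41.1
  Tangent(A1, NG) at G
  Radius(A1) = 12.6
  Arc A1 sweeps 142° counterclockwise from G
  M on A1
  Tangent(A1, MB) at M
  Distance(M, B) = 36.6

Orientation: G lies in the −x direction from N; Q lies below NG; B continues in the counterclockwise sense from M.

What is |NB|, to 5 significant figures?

49.308

On A1, G sits at bearing 90° from Q; a 142° counterclockwise sweep puts M at bearing 232°, so M = Q + 12.6·(cos 232°, sin 232°) = (-48.857, -22.529). Tangency of A1 to MB means the radius QM is perpendicular to MB, so MB runs along (−sin 232°, cos 232°); with |MB| = 36.6, B = (-20.016, -45.062). Then |NB| = |B − N| = 49.308.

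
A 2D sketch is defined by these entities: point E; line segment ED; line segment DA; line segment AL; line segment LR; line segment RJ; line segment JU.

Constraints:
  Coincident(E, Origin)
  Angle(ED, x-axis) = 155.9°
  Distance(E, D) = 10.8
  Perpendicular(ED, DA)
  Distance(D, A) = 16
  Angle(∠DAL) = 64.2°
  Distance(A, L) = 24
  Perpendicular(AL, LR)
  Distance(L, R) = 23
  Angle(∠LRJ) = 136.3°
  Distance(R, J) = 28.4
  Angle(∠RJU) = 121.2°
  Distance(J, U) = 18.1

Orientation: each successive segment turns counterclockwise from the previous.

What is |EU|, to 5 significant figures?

42.348

∠LRJ = 136.3° gives RJ at 135.40° from the x-axis; with |RJ| = 28.4, J = (-13.306, 33.448). ∠RJU = 121.2° gives JU at -165.80° from the x-axis; with |JU| = 18.1, U = (-30.853, 29.008). Then |EU| = |U − E| = 42.348.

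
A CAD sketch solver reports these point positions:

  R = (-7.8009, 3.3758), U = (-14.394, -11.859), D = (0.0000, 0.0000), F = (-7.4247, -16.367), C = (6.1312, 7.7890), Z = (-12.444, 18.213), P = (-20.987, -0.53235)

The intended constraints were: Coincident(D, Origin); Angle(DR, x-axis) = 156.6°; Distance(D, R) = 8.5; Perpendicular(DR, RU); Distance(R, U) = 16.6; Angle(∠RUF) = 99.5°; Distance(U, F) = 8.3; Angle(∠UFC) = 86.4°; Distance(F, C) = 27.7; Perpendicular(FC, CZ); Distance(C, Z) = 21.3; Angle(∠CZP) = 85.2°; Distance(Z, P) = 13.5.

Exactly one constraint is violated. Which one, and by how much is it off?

Distance(Z, P) = 13.5 — off by 7.10.

D = (0.00, 0.00) ✓; DR at 156.6° ✓; |DR| = 8.500 ✓; ∠(DR, RU) = 90.00° ✓; |RU| = 16.60 ✓; ∠RUF = 99.49° ✓; |UF| = 8.300 ✓; ∠UFC = 86.40° ✓; |FC| = 27.70 ✓; ∠(FC, CZ) = 90.00° ✓; |CZ| = 21.30 ✓; ∠CZP = 85.20° ✓; |ZP| = 20.60 ✗.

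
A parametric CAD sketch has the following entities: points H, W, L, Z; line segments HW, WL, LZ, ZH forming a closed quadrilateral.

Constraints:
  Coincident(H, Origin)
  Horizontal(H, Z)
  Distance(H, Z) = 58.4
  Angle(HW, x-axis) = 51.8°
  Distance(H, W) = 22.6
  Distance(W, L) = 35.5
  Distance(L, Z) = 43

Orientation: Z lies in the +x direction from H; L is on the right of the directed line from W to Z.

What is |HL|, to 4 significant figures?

25.79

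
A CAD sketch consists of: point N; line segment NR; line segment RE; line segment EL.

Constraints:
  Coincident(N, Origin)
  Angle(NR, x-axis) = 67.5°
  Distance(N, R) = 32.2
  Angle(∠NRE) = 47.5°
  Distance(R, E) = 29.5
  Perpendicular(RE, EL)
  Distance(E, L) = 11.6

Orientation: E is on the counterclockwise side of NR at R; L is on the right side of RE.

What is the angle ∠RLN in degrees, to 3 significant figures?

56.2°

N is at the origin; NR runs at 67.5° with length 32.2, so R = 32.2·(cos 67.5°, sin 67.5°) = (12.3, 29.7). ∠NRE = 47.5°, so RE runs at 67.5° + (180° − 47.5°) = 200° from the x-axis; with |RE| = 29.5, E = R + 29.5·(cos 200°, sin 200°) = (-15.4, 19.7). The perpendicularity gives EL at right angles to RE; with |EL| = 11.6 on the right of RE, L = E + 11.6·(-0.342, 0.940) = (-19.4, 30.6). Then cos ∠RLN = LR·LN / (|LR||LN|), giving 56.2°.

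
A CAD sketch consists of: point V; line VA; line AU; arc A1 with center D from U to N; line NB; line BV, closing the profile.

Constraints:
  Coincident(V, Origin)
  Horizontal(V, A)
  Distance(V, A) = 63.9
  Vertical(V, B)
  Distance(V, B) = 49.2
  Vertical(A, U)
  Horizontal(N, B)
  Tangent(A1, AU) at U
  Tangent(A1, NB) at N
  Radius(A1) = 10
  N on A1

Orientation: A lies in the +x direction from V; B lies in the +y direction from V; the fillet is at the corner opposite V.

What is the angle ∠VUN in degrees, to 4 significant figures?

76.53°

V is at the origin; V and A share the same y with |VA| = 63.9 and A on the +x side, so A = (63.90, 0.000). VB is vertical with |VB| = 49.2 and B on the +y side, so B = (0.000, 49.20). The virtual corner opposite V is at (63.90, 49.20). Tangency of A1 to AU means the radius DU is perpendicular to AU and the tangent condition forces DN to be normal to NB, with radius 10.0, so the center D sits 10.0 in from both sides at D = (53.90, 39.20). That places the tangent points at U = (63.90, 39.20) on AU and N = (53.90, 49.20) on NB. Then cos ∠VUN = UV·UN / (|UV||UN|), giving 76.53°.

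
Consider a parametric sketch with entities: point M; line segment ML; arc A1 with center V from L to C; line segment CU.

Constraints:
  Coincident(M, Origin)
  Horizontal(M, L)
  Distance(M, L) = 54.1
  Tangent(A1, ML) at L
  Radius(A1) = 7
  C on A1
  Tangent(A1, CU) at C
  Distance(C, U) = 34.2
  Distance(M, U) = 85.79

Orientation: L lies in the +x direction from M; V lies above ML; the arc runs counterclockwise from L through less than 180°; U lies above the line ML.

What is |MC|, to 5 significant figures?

59.734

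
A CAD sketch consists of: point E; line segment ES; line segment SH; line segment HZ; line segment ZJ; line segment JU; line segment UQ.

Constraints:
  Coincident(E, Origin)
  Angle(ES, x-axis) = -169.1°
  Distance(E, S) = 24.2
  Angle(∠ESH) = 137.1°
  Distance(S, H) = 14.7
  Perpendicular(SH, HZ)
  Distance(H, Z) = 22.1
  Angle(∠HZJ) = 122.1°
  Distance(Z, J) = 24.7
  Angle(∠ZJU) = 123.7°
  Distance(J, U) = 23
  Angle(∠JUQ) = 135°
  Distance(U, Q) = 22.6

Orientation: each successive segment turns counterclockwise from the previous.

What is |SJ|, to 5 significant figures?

35.771

E is at the origin; ES runs at -169.1° with length 24.2, so S = (-23.763, -4.5761). ∠ESH = 137.1° gives SH at -126.20° from the x-axis; with |SH| = 14.7, H = (-32.445, -16.438). The perpendicularity gives HZ at right angles to SH, so HZ runs at -36.200°; with |HZ| = 22.1, Z = (-14.611, -29.491). ∠HZJ = 122.1° gives ZJ at 21.700° from the x-axis; with |ZJ| = 24.7, J = (8.3381, -20.358). Then |SJ| = |J − S| = 35.771.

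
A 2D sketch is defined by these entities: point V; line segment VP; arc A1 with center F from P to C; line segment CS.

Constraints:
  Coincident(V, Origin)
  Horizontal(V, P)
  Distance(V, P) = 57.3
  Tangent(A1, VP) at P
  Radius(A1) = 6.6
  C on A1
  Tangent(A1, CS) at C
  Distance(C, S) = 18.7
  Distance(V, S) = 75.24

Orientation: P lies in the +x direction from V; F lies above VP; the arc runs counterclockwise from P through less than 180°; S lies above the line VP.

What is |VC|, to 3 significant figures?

63.0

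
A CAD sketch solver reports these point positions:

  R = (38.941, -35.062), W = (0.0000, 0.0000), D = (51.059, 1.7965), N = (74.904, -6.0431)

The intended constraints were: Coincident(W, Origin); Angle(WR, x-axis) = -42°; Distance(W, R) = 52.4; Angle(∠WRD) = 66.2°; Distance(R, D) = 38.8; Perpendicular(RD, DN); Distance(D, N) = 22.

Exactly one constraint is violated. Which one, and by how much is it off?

Distance(D, N) = 22 — off by 3.10.

W = (0.00, 0.00) ✓; WR at -42.00° ✓; |WR| = 52.40 ✓; ∠WRD = 66.20° ✓; |RD| = 38.80 ✓; ∠(RD, DN) = 90.00° ✓; |DN| = 25.10 ✗.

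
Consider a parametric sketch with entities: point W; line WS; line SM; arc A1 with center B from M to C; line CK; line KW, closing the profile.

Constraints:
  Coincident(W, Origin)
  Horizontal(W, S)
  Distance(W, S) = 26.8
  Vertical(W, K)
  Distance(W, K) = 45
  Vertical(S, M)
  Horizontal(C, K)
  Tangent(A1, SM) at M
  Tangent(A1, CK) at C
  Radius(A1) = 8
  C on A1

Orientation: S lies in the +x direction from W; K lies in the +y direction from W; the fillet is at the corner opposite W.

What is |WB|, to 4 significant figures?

41.50

W is at the origin; WS is horizontal with |WS| = 26.8 and S on the +x side, so S = (26.80, 0.000). WK is vertical with |WK| = 45.0 and K on the +y side, so K = (0.000, 45.00). The virtual corner opposite W is at (26.80, 45.00). Since A1 is tangent to SM there, BM ⟂ SM and since A1 is tangent to CK there, BC ⟂ CK, with radius 8.0, so the center B sits 8.0 in from both sides at B = (18.80, 37.00). Then |WB| = |B − W| = 41.50.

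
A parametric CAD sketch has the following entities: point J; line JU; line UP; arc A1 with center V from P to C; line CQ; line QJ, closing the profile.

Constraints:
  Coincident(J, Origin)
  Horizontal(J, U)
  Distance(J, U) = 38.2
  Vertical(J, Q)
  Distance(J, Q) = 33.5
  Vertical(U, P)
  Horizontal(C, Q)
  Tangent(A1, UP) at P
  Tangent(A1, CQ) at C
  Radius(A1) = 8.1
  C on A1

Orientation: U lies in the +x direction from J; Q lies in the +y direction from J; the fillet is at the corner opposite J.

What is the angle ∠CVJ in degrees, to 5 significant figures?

130.16°

The virtual corner opposite J is at (38.200, 33.500). Tangency of A1 to UP means the radius VP is perpendicular to UP and A1 meets CQ tangentially, so VC is at right angles to CQ, with radius 8.1, so the center V sits 8.1 in from both sides at V = (30.100, 25.400). That places the tangent points at P = (38.200, 25.400) on UP and C = (30.100, 33.500) on CQ. Then cos ∠CVJ = VC·VJ / (|VC||VJ|), giving 130.16°.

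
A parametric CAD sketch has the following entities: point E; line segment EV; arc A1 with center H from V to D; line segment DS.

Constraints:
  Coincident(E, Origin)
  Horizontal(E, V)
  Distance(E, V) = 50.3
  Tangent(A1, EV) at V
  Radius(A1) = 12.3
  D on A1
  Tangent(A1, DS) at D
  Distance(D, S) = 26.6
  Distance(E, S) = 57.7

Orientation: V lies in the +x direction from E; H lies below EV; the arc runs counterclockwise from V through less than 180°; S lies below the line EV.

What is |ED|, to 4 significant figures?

40.52

E is at the origin; EV is horizontal with |EV| = 50.3 and V on the +x side, so V = (50.30, 0.000). A1 meets EV tangentially, so HV is at right angles to EV, so H = V + (0, -12.3) = (50.30, -12.30). Since HD ⟂ DS (tangency), |HS| = √(12.3² + 26.6²) = 29.31 regardless of where D sits on A1. So S lies on both circle(E, 57.7) and circle(H, 29.31); the below-EV intersection is S = (41.38, -40.21). D is the foot of the tangent from S: D = (38.09, -13.82).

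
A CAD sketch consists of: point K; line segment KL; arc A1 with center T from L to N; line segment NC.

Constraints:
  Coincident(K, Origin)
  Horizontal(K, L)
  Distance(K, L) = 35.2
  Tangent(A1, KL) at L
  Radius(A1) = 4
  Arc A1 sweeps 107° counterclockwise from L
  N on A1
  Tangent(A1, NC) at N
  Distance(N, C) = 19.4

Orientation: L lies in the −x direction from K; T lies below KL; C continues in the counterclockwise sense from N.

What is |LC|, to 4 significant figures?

23.79

K is at the origin; K and L share the same y with |KL| = 35.2 and L on the −x side, so L = (-35.20, 0.000). The tangent condition forces TL to be normal to KL, so T = L + (0, -4) = (-35.20, -4.000). On A1, L sits at bearing 90° from T; a 107° counterclockwise sweep puts N at bearing 197°, so N = T + 4.0·(cos 197°, sin 197°) = (-39.03, -5.169). Tangency of A1 to NC means the radius TN is perpendicular to NC, so NC runs along (−sin 197°, cos 197°); with |NC| = 19.4, C = (-33.35, -23.72). Then |LC| = |C − L| = 23.79.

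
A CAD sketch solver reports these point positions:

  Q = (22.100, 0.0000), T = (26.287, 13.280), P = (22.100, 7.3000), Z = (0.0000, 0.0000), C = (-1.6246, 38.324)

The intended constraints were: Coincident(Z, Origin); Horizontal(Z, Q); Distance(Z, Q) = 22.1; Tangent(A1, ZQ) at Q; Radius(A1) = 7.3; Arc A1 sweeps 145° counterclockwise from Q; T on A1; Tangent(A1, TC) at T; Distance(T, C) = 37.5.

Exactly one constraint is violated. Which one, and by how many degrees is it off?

Tangent(A1, TC) at T — off by 6.90°.

Z = (0.00, 0.00) ✓; Z.y = 0.00, Q.y = 0.00 ✓; |ZQ| = 22.10 ✓; ∠(PQ, QZ) = 90.00° ✓; |PQ| = 7.300 ✓; bearing(P→T) − bearing(P→Q) = 145.0° ✓; |PT| = 7.300 ✓; ∠(PT, TC) = 96.90° ✗; |TC| = 37.50 ✓.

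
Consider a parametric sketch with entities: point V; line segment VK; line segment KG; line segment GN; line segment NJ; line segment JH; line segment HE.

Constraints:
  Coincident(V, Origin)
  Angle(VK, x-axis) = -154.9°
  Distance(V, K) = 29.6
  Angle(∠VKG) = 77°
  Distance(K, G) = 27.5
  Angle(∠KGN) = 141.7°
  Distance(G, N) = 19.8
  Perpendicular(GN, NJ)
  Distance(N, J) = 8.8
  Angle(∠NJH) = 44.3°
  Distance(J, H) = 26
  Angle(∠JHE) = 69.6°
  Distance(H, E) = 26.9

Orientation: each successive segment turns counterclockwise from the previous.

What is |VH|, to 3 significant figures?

45.4

V is at the origin; VK runs at -154.9° with length 29.6, so K = (-26.8, -12.6). ∠VKG = 77.0° gives KG at -51.9° from the x-axis; with |KG| = 27.5, G = (-9.84, -34.2). ∠KGN = 141.7° gives GN at -13.6° from the x-axis; with |GN| = 19.8, N = (9.41, -38.9). GN is perpendicular to NJ, so NJ runs at 76.4°; with |NJ| = 8.8, J = (11.5, -30.3). ∠NJH = 44.3° gives JH at -148° from the x-axis; with |JH| = 26.0, H = (-10.5, -44.1). Then |VH| = |H − V| = 45.4.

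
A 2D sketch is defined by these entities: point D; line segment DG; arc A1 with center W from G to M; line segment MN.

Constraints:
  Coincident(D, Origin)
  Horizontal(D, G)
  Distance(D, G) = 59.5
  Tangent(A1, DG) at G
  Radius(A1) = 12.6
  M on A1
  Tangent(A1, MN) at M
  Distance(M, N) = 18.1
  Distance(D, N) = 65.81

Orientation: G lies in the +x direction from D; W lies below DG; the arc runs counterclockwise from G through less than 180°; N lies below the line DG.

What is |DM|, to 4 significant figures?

51.47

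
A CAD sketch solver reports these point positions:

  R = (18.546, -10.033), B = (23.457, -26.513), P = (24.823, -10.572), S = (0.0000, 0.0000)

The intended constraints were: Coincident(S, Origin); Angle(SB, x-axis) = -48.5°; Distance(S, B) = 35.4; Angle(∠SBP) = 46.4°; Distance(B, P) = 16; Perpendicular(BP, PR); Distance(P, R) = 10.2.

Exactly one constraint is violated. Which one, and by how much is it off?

Distance(P, R) = 10.2 — off by 3.90.

S = (0.00, 0.00) ✓; SB at -48.50° ✓; |SB| = 35.40 ✓; ∠SBP = 46.40° ✓; |BP| = 16.00 ✓; ∠(BP, PR) = 89.99° ✓; |PR| = 6.300 ✗.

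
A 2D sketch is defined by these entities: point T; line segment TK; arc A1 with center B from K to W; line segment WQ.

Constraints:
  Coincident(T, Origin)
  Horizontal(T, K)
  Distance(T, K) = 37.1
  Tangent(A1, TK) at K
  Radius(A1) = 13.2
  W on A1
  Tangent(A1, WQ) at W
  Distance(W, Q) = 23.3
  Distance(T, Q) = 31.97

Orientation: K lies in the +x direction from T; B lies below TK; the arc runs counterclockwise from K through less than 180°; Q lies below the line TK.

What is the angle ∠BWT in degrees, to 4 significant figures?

170.0°

T is at the origin; T and K share the same y with |TK| = 37.1 and K on the +x side, so K = (37.10, 0.000). The tangent condition forces BK to be normal to TK, so B = K + (0, -13.2) = (37.10, -13.20). Since BW ⟂ WQ (tangency), |BQ| = √(13.2² + 23.3²) = 26.78 regardless of where W sits on A1. So Q lies on both circle(T, 31.97) and circle(B, 26.78); the below-TK intersection is Q = (14.95, -28.26). W is the foot of the tangent from Q: W = (25.26, -7.361).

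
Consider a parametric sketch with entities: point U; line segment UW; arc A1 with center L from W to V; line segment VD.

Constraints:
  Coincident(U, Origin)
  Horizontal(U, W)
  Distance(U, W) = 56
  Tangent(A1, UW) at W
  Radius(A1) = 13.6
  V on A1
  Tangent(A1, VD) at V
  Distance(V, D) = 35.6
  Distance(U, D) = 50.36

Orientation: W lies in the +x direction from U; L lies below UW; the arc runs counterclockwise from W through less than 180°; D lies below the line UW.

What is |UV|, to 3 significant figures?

44.3

Checks: |UW| = 56.00 ✓; |LV| = 13.60 ✓; ∠(LV, VD) = 90.00° ✓; |VD| = 35.60 ✓; |UD| = 50.36 ✓.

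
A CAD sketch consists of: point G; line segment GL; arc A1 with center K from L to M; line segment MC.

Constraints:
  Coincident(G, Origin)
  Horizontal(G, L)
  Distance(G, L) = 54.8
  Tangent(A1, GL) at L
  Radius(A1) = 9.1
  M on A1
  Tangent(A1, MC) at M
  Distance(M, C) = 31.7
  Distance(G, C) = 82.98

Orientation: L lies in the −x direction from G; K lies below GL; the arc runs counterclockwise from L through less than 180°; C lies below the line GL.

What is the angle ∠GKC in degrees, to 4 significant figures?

137.7°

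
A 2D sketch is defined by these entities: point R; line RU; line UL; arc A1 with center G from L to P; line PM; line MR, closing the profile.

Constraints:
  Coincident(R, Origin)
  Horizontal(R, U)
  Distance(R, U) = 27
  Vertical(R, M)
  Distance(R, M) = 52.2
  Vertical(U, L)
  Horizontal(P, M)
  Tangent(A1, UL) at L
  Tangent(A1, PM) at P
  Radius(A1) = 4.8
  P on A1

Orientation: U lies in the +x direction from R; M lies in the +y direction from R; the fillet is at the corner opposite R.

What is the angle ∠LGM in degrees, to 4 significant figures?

167.8°

R is at the origin; R and U share the same y with |RU| = 27.0 and U on the +x side, so U = (27.00, 0.000). RM is vertical with |RM| = 52.2 and M on the +y side, so M = (0.000, 52.20). The virtual corner opposite R is at (27.00, 52.20). Tangency of A1 to UL means the radius GL is perpendicular to UL and A1 meets PM tangentially, so GP is at right angles to PM, with radius 4.8, so the center G sits 4.8 in from both sides at G = (22.20, 47.40). That places the tangent points at L = (27.00, 47.40) on UL and P = (22.20, 52.20) on PM. Then cos ∠LGM = GL·GM / (|GL||GM|), giving 167.8°.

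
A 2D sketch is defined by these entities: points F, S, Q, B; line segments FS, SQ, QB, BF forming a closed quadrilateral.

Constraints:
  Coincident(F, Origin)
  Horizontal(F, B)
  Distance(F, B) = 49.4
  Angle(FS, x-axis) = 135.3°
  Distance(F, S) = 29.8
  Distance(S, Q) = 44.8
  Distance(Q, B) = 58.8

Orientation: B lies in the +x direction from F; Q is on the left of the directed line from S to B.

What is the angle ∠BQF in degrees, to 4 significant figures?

53.32°

F is at the origin; FB is horizontal with |FB| = 49.4 and B in +x, so B = (49.4, 0). FS runs at 135.3° with |FS| = 29.8, so S = (-21.18, 20.96). Q is determined by |SQ| = 44.8 and |QB| = 58.8 together: it lies at the intersection of circle(S, 44.8) and circle(B, 58.8). With |SB| = 73.63, the foot of the radical line on SB is 26.96 from S and the perpendicular offset is √(44.8² − 26.96²) = 35.78. Taking the left-of-SB solution: Q = (14.85, 47.58).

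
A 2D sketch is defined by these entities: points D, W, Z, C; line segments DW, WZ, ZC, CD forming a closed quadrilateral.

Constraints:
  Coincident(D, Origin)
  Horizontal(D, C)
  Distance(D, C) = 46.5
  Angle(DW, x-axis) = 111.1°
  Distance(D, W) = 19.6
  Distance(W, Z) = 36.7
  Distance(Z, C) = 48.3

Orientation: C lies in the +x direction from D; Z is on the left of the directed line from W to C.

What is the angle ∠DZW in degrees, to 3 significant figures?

23.6°

Checks: |WZ| = 36.70 ✓; |ZC| = 48.30 ✓.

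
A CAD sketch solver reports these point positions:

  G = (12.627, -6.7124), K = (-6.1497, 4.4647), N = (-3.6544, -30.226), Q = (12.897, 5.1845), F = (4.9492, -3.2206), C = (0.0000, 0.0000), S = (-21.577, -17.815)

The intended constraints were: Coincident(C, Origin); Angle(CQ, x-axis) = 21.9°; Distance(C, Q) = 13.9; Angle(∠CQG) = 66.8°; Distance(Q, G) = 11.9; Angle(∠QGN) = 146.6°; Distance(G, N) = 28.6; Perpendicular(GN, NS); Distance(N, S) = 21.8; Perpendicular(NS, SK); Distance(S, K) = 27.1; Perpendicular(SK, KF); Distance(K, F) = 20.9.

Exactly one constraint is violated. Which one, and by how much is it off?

Distance(K, F) = 20.9 — off by 7.40.

C = (0.00, 0.00) ✓; CQ at 21.90° ✓; |CQ| = 13.90 ✓; ∠CQG = 66.80° ✓; |QG| = 11.90 ✓; ∠QGN = 146.6° ✓; |GN| = 28.60 ✓; ∠(GN, NS) = 90.00° ✓; |NS| = 21.80 ✓; ∠(NS, SK) = 90.00° ✓; |SK| = 27.10 ✓; ∠(SK, KF) = 90.00° ✓; |KF| = 13.50 ✗.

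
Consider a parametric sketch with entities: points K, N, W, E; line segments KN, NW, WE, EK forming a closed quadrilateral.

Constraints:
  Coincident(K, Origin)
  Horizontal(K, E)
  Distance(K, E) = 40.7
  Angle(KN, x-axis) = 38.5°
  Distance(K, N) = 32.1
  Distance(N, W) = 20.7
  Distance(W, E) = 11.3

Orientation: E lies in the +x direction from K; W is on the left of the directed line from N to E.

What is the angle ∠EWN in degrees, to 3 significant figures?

101°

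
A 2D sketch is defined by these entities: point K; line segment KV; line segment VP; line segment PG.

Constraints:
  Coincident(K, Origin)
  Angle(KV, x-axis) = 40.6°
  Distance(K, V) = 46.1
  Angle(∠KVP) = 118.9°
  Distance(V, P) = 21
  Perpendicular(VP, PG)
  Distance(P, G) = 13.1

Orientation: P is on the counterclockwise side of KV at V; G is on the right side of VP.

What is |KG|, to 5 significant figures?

68.782

∠KVP = 118.9°, so VP runs at 40.6° + (180° − 118.9°) = 101.70° from the x-axis; with |VP| = 21.0, P = V + 21.0·(cos 101.70°, sin 101.70°) = (30.744, 50.564). The perpendicularity gives PG at right angles to VP; with |PG| = 13.1 on the right of VP, G = P + 13.1·(0.97922, 0.20279) = (43.572, 53.221). Then |KG| = |G − K| = 68.782.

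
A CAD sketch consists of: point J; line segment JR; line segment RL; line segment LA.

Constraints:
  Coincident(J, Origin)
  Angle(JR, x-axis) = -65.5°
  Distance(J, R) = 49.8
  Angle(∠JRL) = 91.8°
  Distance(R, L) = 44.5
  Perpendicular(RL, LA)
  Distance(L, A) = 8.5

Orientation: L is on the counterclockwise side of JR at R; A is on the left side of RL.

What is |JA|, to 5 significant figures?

61.851

J is at the origin; JR runs at -65.5° with length 49.8, so R = 49.8·(cos -65.5°, sin -65.5°) = (20.652, -45.316). ∠JRL = 91.8°, so RL runs at -65.5° + (180° − 91.8°) = 22.700° from the x-axis; with |RL| = 44.5, L = R + 44.5·(cos 22.700°, sin 22.700°) = (61.705, -28.143). The perpendicularity gives LA at right angles to RL; with |LA| = 8.5 on the left of RL, A = L + 8.5·(-0.38591, 0.92254) = (58.424, -20.302). Then |JA| = |A − J| = 61.851.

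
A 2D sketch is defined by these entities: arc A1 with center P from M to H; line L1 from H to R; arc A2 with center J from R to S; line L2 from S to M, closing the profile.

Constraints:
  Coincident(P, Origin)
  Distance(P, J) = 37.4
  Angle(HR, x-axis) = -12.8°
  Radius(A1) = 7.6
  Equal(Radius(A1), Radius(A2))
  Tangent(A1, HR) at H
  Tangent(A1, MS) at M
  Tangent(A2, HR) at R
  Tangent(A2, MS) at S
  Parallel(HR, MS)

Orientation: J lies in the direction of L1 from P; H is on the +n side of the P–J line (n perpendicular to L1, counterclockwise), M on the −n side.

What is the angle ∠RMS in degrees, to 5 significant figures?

22.118°

The slot axis is L1's direction at -12.8°, so u = (cos -12.8°, sin -12.8°) = (0.97515, -0.22155) and n = (−sin -12.8°, cos -12.8°) = (0.22155, 0.97515). P is at the origin and J lies 37.4 along u from P, so J = 37.4·u = (36.471, -8.2859). Tangency of A1 to both parallel lines with radius 7.6 puts H and M at P ± 7.6·n: H = (1.6838, 7.4111), M = (-1.6838, -7.4111). Equal radii place R and S the same way about J: R = J + 7.6·n = (38.154, -0.87478), S = J − 7.6·n = (34.787, -15.697). Then cos ∠RMS = MR·MS / (|MR||MS|), giving 22.118°.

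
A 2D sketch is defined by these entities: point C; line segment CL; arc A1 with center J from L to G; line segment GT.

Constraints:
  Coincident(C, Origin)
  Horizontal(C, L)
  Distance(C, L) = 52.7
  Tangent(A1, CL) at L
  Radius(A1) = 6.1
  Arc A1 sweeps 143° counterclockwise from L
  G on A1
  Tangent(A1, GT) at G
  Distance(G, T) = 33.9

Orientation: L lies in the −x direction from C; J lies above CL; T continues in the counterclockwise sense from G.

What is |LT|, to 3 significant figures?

39.1

C is at the origin; C and L share the same y with |CL| = 52.7 and L on the −x side, so L = (-52.7, 0.00). Tangency of A1 to CL means the radius JL is perpendicular to CL, so J = L + (0, 6.1) = (-52.7, 6.10). On A1, L sits at bearing -90° from J; a 143° counterclockwise sweep puts G at bearing 53°, so G = J + 6.1·(cos 53°, sin 53°) = (-49.0, 11.0). Since A1 is tangent to GT there, JG ⟂ GT, so GT runs along (−sin 53°, cos 53°); with |GT| = 33.9, T = (-76.1, 31.4). Then |LT| = |T − L| = 39.1.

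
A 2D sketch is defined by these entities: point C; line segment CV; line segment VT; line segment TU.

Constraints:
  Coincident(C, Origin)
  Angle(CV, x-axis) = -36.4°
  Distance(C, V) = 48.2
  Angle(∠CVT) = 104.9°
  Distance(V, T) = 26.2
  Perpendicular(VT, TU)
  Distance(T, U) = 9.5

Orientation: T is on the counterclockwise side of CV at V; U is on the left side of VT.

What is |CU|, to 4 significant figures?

53.52

C is at the origin; CV runs at -36.4° with length 48.2, so V = 48.2·(cos -36.4°, sin -36.4°) = (38.80, -28.60). ∠CVT = 104.9°, so VT runs at -36.4° + (180° − 104.9°) = 38.70° from the x-axis; with |VT| = 26.2, T = V + 26.2·(cos 38.70°, sin 38.70°) = (59.24, -12.22). The perpendicularity gives TU at right angles to VT; with |TU| = 9.5 on the left of VT, U = T + 9.5·(-0.6252, 0.7804) = (53.30, -4.807). Then |CU| = |U − C| = 53.52.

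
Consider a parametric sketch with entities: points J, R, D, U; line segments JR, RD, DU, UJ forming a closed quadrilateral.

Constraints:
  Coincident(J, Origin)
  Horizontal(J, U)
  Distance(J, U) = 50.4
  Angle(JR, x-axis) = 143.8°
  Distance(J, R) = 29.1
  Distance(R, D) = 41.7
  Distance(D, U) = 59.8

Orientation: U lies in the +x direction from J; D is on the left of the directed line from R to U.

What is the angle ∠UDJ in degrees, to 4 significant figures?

55.57°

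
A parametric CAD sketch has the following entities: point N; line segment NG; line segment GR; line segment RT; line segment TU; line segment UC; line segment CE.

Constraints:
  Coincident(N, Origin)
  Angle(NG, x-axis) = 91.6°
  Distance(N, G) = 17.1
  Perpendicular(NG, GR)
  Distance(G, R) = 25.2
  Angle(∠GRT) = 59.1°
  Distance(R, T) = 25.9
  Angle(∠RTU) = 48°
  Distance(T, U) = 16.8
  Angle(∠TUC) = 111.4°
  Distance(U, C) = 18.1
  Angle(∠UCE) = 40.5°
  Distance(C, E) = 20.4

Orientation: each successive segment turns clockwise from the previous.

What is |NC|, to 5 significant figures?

30.645

N is at the origin; NG runs at 91.6° with length 17.1, so G = (-0.47746, 17.093). NG ⟂ GR, so GR runs at 1.6000°; with |GR| = 25.2, R = (24.713, 17.797). ∠GRT = 59.1° gives RT at -119.30° from the x-axis; with |RT| = 25.9, T = (12.038, -4.7896). ∠RTU = 48.0° gives TU at 108.70° from the x-axis; with |TU| = 16.8, U = (6.6514, 11.123). ∠TUC = 111.4° gives UC at 40.100° from the x-axis; with |UC| = 18.1, C = (20.496, 22.782). Then |NC| = |C − N| = 30.645.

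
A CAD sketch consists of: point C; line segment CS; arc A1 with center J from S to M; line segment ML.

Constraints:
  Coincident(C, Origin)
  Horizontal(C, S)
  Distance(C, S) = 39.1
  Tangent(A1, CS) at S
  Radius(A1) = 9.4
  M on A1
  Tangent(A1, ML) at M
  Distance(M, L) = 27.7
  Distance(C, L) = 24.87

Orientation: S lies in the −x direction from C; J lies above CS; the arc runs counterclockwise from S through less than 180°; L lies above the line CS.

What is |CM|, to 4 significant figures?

32.76

Checks: |JM| = 9.400 ✓; ∠(JM, ML) = 90.00° ✓; |ML| = 27.70 ✓; |CL| = 24.87 ✓.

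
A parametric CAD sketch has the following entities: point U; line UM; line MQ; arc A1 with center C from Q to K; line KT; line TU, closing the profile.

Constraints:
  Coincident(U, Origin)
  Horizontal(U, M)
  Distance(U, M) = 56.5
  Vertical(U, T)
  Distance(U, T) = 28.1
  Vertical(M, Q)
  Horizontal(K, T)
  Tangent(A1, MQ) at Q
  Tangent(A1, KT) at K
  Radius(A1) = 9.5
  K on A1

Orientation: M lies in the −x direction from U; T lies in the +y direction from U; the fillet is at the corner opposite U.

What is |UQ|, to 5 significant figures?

59.483

U is at the origin; UM is horizontal with |UM| = 56.5 and M on the −x side, so M = (-56.500, 0.0000). U and T share the same x with |UT| = 28.1 and T on the +y side, so T = (0.0000, 28.100). The virtual corner opposite U is at (-56.500, 28.100). Since A1 is tangent to MQ there, CQ ⟂ MQ and since A1 is tangent to KT there, CK ⟂ KT, with radius 9.5, so the center C sits 9.5 in from both sides at C = (-47.000, 18.600). That places the tangent points at Q = (-56.500, 18.600) on MQ and K = (-47.000, 28.100) on KT. Then |UQ| = |Q − U| = 59.483.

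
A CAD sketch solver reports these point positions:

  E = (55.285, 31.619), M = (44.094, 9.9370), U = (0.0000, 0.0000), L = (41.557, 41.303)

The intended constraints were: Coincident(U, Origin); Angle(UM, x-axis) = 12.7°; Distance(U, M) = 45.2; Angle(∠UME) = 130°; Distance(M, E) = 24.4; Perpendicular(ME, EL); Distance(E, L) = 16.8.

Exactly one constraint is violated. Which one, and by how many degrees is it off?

Perpendicular(ME, EL) — off by 7.90°.

U = (0.00, 0.00) ✓; UM at 12.70° ✓; |UM| = 45.20 ✓; ∠UME = 130.0° ✓; |ME| = 24.40 ✓; ∠(ME, EL) = 82.10° ✗; |EL| = 16.80 ✓.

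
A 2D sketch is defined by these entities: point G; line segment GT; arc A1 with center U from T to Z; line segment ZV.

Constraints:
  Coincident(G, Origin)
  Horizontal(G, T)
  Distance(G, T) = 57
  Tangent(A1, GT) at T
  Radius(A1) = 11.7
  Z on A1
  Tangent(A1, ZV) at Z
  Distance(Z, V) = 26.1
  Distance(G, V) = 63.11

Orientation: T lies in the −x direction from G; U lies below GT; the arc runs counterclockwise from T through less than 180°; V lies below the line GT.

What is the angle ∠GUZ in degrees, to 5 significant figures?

152.05°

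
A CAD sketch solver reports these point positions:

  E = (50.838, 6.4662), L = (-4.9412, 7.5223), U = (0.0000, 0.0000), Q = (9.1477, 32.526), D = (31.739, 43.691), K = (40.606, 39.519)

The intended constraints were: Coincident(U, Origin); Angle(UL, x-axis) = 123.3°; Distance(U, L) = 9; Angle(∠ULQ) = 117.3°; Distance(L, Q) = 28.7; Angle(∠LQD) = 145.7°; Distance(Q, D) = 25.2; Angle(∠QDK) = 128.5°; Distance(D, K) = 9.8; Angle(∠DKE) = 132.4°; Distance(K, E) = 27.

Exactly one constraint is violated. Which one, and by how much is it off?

Distance(K, E) = 27 — off by 7.60.

U = (0.00, 0.00) ✓; UL at 123.3° ✓; |UL| = 9.000 ✓; ∠ULQ = 117.3° ✓; |LQ| = 28.70 ✓; ∠LQD = 145.7° ✓; |QD| = 25.20 ✓; ∠QDK = 128.5° ✓; |DK| = 9.799 ✓; ∠DKE = 132.4° ✓; |KE| = 34.60 ✗.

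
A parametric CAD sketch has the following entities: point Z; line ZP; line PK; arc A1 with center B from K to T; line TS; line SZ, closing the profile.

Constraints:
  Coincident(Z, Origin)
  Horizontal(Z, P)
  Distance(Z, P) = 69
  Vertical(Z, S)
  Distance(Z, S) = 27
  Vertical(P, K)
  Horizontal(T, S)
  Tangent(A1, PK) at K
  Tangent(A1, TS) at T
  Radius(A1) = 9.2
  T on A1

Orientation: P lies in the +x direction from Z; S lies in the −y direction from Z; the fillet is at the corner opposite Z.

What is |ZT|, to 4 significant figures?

65.61

Z is at the origin; Z and P share the same y with |ZP| = 69.0 and P on the +x side, so P = (69.00, 0.000). Z and S share the same x with |ZS| = 27.0 and S on the −y side, so S = (0.000, -27.00). The virtual corner opposite Z is at (69.00, -27.00). Tangency of A1 to PK means the radius BK is perpendicular to PK and tangency of A1 to TS means the radius BT is perpendicular to TS, with radius 9.2, so the center B sits 9.2 in from both sides at B = (59.80, -17.80). That places the tangent points at K = (69.00, -17.80) on PK and T = (59.80, -27.00) on TS. Then |ZT| = |T − Z| = 65.61.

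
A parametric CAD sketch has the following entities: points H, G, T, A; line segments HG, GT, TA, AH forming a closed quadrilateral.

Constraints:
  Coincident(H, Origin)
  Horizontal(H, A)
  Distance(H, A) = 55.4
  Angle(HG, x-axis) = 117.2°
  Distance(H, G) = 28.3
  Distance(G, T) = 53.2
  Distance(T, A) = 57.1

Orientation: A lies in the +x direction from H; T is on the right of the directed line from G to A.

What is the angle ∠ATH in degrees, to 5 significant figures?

73.186°

H is at the origin; H and A share the same y with |HA| = 55.4 and A in +x, so A = (55.4, 0). HG runs at 117.2° with |HG| = 28.3, so G = (-12.936, 25.170). T is determined by |GT| = 53.2 and |TA| = 57.1 together: it lies at the intersection of circle(G, 53.2) and circle(A, 57.1). With |GA| = 72.824, the foot of the radical line on GA is 33.459 from G and the perpendicular offset is √(53.2² − 33.459²) = 41.361. Taking the right-of-GA solution: T = (4.1647, -25.206).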